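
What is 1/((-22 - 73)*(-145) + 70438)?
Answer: 1/84213 ≈ 1.1875e-5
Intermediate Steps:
1/((-22 - 73)*(-145) + 70438) = 1/(-95*(-145) + 70438) = 1/(13775 + 70438) = 1/84213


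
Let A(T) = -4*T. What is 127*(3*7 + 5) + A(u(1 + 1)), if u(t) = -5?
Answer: 3322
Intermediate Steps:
127*(3*7 + 5) + A(u(1 + 1)) = 127*(3*7 + 5) - 4*(-5) = 127*(21 + 5) + 20 = 127*26 + 20 = 3302 + 20 = 3322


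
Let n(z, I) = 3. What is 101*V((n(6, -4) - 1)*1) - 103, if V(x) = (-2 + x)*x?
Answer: -103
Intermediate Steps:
V(x) = x*(-2 + x)
101*V((n(6, -4) - 1)*1) - 103 = 101*(((3 - 1)*1)*(-2 + (3 - 1)*1)) - 103 = 101*((2*1)*(-2 + 2*1)) - 103 = 101*(2*(-2 + 2)) - 103 = 101*(2*0) - 103 = 101*0 - 103 = 0 - 103 = -103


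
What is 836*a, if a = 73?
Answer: 61028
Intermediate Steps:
836*a = 836*73 = 61028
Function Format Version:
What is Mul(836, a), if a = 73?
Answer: 61028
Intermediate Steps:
Mul(836, a) = Mul(836, 73) = 61028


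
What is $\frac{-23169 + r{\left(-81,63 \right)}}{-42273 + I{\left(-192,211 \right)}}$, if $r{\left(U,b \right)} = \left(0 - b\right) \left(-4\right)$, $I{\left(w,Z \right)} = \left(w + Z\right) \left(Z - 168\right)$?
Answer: $\frac{22917}{41456} \approx 0.5528$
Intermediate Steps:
$I{\left(w,Z \right)} = \left(-168 + Z\right) \left(Z + w\right)$ ($I{\left(w,Z \right)} = \left(Z + w\right) \left(-168 + Z\right) = \left(-168 + Z\right) \left(Z + w\right)$)
$r{\left(U,b \right)} = 4 b$ ($r{\left(U,b \right)} = - b \left(-4\right) = 4 b$)
$\frac{-23169 + r{\left(-81,63 \right)}}{-42273 + I{\left(-192,211 \right)}} = \frac{-23169 + 4 \cdot 63}{-42273 + \left(211^{2} - 35448 - -32256 + 211 \left(-192\right)\right)} = \frac{-23169 + 252}{-42273 + \left(44521 - 35448 + 32256 - 40512\right)} = - \frac{22917}{-42273 + 817} = - \frac{22917}{-41456} = \left(-22917\right) \left(- \frac{1}{41456}\right) = \frac{22917}{41456}$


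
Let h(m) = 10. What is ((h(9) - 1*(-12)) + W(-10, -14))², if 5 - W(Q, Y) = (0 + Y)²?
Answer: 28561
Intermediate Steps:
W(Q, Y) = 5 - Y² (W(Q, Y) = 5 - (0 + Y)² = 5 - Y²)
((h(9) - 1*(-12)) + W(-10, -14))² = ((10 - 1*(-12)) + (5 - 1*(-14)²))² = ((10 + 12) + (5 - 1*196))² = (22 + (5 - 196))² = (22 - 191)² = (-169)² = 28561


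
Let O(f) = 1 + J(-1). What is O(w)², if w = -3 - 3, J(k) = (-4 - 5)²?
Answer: 6724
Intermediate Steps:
J(k) = 81 (J(k) = (-9)² = 81)
w = -6
O(f) = 82 (O(f) = 1 + 81 = 82)
O(w)² = 82² = 6724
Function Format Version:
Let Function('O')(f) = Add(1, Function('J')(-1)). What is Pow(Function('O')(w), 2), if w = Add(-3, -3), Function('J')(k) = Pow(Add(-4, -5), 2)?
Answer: 6724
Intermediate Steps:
Function('J')(k) = 81 (Function('J')(k) = Pow(-9, 2) = 81)
w = -6
Function('O')(f) = 82 (Function('O')(f) = Add(1, 81) = 82)
Pow(Function('O')(w), 2) = Pow(82, 2) = 6724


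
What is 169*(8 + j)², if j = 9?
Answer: 48841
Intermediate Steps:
169*(8 + j)² = 169*(8 + 9)² = 169*17² = 169*289 = 48841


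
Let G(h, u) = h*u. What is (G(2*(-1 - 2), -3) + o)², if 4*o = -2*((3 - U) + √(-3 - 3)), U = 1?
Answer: (-34 + I*√6)²/4 ≈ 287.5 - 41.641*I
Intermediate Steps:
o = -1 - I*√6/2 (o = (-2*((3 - 1*1) + √(-3 - 3)))/4 = (-2*((3 - 1) + √(-6)))/4 = (-2*(2 + I*√6))/4 = (-4 - 2*I*√6)/4 = -1 - I*√6/2 ≈ -1.0 - 1.2247*I)
(G(2*(-1 - 2), -3) + o)² = ((2*(-1 - 2))*(-3) + (-1 - I*√6/2))² = ((2*(-3))*(-3) + (-1 - I*√6/2))² = (-6*(-3) + (-1 - I*√6/2))² = (18 + (-1 - I*√6/2))² = (17 - I*√6/2)²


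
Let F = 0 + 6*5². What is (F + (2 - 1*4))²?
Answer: 21904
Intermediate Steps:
F = 150 (F = 0 + 6*25 = 0 + 150 = 150)
(F + (2 - 1*4))² = (150 + (2 - 1*4))² = (150 + (2 - 4))² = (150 - 2)² = 148² = 21904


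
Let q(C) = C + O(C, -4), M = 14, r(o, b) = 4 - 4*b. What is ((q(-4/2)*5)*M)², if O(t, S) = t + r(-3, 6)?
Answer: 2822400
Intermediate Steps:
O(t, S) = -20 + t (O(t, S) = t + (4 - 4*6) = t + (4 - 24) = t - 20 = -20 + t)
q(C) = -20 + 2*C (q(C) = C + (-20 + C) = -20 + 2*C)
((q(-4/2)*5)*M)² = (((-20 + 2*(-4/2))*5)*14)² = (((-20 + 2*(-4*½))*5)*14)² = (((-20 + 2*(-2))*5)*14)² = (((-20 - 4)*5)*14)² = (-24*5*14)² = (-120*14)² = (-1680)² = 2822400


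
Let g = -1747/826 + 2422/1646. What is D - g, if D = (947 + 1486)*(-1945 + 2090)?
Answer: 239822974925/679798 ≈ 3.5279e+5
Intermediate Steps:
g = -437495/679798 (g = -1747*1/826 + 2422*(1/1646) = -1747/826 + 1211/823 = -437495/679798 ≈ -0.64357)
D = 352785 (D = 2433*145 = 352785)
D - g = 352785 - 1*(-437495/679798) = 352785 + 437495/679798 = 239822974925/679798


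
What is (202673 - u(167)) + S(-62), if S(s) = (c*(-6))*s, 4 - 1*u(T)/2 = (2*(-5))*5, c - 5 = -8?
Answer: 201449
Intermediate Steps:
c = -3 (c = 5 - 8 = -3)
u(T) = 108 (u(T) = 8 - 2*2*(-5)*5 = 8 - (-20)*5 = 8 - 2*(-50) = 8 + 100 = 108)
S(s) = 18*s (S(s) = (-3*(-6))*s = 18*s)
(202673 - u(167)) + S(-62) = (202673 - 1*108) + 18*(-62) = (202673 - 108) - 1116 = 202565 - 1116 = 201449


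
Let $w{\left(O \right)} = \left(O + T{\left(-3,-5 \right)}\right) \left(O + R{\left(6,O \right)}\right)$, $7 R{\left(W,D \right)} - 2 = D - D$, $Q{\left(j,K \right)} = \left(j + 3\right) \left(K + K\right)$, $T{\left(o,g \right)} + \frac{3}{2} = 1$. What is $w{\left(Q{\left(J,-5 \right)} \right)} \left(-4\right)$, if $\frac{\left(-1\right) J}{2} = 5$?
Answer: $- \frac{136776}{7} \approx -19539.0$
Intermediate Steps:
$T{\left(o,g \right)} = - \frac{1}{2}$ ($T{\left(o,g \right)} = - \frac{3}{2} + 1 = - \frac{1}{2}$)
$J = -10$ ($J = \left(-2\right) 5 = -10$)
$Q{\left(j,K \right)} = 2 K \left(3 + j\right)$ ($Q{\left(j,K \right)} = \left(3 + j\right) 2 K = 2 K \left(3 + j\right)$)
$R{\left(W,D \right)} = \frac{2}{7}$ ($R{\left(W,D \right)} = \frac{2}{7} + \frac{D - D}{7} = \frac{2}{7} + \frac{1}{7} \cdot 0 = \frac{2}{7} + 0 = \frac{2}{7}$)
$w{\left(O \right)} = \left(- \frac{1}{2} + O\right) \left(\frac{2}{7} + O\right)$ ($w{\left(O \right)} = \left(O - \frac{1}{2}\right) \left(O + \frac{2}{7}\right) = \left(- \frac{1}{2} + O\right) \left(\frac{2}{7} + O\right)$)
$w{\left(Q{\left(J,-5 \right)} \right)} \left(-4\right) = \left(- \frac{1}{7} + \left(2 \left(-5\right) \left(3 - 10\right)\right)^{2} - \frac{3 \cdot 2 \left(-5\right) \left(3 - 10\right)}{14}\right) \left(-4\right) = \left(- \frac{1}{7} + \left(2 \left(-5\right) \left(-7\right)\right)^{2} - \frac{3 \cdot 2 \left(-5\right) \left(-7\right)}{14}\right) \left(-4\right) = \left(- \frac{1}{7} + 70^{2} - 15\right) \left(-4\right) = \left(- \frac{1}{7} + 4900 - 15\right) \left(-4\right) = \frac{34194}{7} \left(-4\right) = - \frac{136776}{7}$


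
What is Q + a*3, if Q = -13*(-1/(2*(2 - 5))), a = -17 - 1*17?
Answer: -625/6 ≈ -104.17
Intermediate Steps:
a = -34 (a = -17 - 17 = -34)
Q = -13/6 (Q = -13/((-2*(-3))) = -13/6 ≈ -2.1667)
Q + a*3 = -13/6 - 34*3 = -13/6 - 102 = -625/6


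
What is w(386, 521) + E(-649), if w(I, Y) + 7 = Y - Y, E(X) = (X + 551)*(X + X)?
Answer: 127197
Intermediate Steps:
E(X) = 2*X*(551 + X) (E(X) = (551 + X)*(2*X) = 2*X*(551 + X))
w(I, Y) = -7 (w(I, Y) = -7 + (Y - Y) = -7 + 0 = -7)
w(386, 521) + E(-649) = -7 + 2*(-649)*(551 - 649) = -7 + 2*(-649)*(-98) = -7 + 127204 = 127197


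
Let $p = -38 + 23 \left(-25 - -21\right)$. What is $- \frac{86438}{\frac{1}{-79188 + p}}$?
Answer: $6856089284$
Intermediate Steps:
$p = -130$ ($p = -38 + 23 \left(-25 + 21\right) = -38 + 23 \left(-4\right) = -38 - 92 = -130$)
$- \frac{86438}{\frac{1}{-79188 + p}} = - \frac{86438}{\frac{1}{-79188 - 130}} = - \frac{86438}{\frac{1}{-79318}} = - \frac{86438}{- \frac{1}{79318}} = \left(-86438\right) \left(-79318\right) = 6856089284$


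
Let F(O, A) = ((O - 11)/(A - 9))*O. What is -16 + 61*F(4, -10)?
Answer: 1404/19 ≈ 73.895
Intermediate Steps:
F(O, A) = O*(-11 + O)/(-9 + A) (F(O, A) = ((-11 + O)/(-9 + A))*O = O*(-11 + O)/(-9 + A))
-16 + 61*F(4, -10) = -16 + 61*(4*(-11 + 4)/(-9 - 10)) = -16 + 61*(4*(-7)/(-19)) = -16 + 61*(4*(-1/19)*(-7)) = -16 + 61*(28/19) = -16 + 1708/19 = 1404/19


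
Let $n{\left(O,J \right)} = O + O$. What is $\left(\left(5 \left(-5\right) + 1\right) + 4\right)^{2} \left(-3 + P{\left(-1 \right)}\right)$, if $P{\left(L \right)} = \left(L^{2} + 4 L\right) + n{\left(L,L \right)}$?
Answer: $-3200$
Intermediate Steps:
$n{\left(O,J \right)} = 2 O$
$P{\left(L \right)} = L^{2} + 6 L$ ($P{\left(L \right)} = \left(L^{2} + 4 L\right) + 2 L = L^{2} + 6 L$)
$\left(\left(5 \left(-5\right) + 1\right) + 4\right)^{2} \left(-3 + P{\left(-1 \right)}\right) = \left(\left(5 \left(-5\right) + 1\right) + 4\right)^{2} \left(-3 - \left(6 - 1\right)\right) = \left(\left(-25 + 1\right) + 4\right)^{2} \left(-3 - 5\right) = \left(-24 + 4\right)^{2} \left(-3 - 5\right) = \left(-20\right)^{2} \left(-8\right) = 400 \left(-8\right) = -3200$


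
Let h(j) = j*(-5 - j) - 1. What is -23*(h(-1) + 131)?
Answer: -3082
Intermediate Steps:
h(j) = -1 + j*(-5 - j)
-23*(h(-1) + 131) = -23*((-1 - 1*(-1)² - 5*(-1)) + 131) = -23*((-1 - 1*1 + 5) + 131) = -23*((-1 - 1 + 5) + 131) = -23*(3 + 131) = -23*134 = -3082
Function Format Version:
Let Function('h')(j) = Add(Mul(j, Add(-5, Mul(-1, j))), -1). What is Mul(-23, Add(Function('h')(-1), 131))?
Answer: -3082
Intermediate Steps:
Function('h')(j) = Add(-1, Mul(j, Add(-5, Mul(-1, j))))
Mul(-23, Add(Function('h')(-1), 131)) = Mul(-23, Add(Add(-1, Mul(-1, Pow(-1, 2)), Mul(-5, -1)), 131)) = Mul(-23, Add(Add(-1, Mul(-1, 1), 5), 131)) = Mul(-23, Add(Add(-1, -1, 5), 131)) = Mul(-23, Add(3, 131)) = Mul(-23, 134) = -3082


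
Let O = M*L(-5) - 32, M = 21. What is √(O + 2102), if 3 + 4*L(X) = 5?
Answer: √8322/2 ≈ 45.612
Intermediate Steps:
L(X) = ½ (L(X) = -¾ + (¼)*5 = -¾ + 5/4 = ½)
O = -43/2 (O = 21*(½) - 32 = 21/2 - 32 = -43/2 ≈ -21.500)
√(O + 2102) = √(-43/2 + 2102) = √(4161/2) = √8322/2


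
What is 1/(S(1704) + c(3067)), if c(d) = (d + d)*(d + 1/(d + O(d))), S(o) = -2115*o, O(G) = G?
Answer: 1/15209019 ≈ 6.5750e-8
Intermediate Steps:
c(d) = 2*d*(d + 1/(2*d)) (c(d) = (d + d)*(d + 1/(d + d)) = (2*d)*(d + 1/(2*d)) = 2*d*(d + 1/(2*d)))
1/(S(1704) + c(3067)) = 1/(-2115*1704 + (1 + 2*3067²)) = 1/(-3603960 + (1 + 2*9406489)) = 1/(-3603960 + (1 + 18812978)) = 1/(-3603960 + 18812979) = 1/15209019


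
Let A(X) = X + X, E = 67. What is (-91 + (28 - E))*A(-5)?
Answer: 1300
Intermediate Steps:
A(X) = 2*X
(-91 + (28 - E))*A(-5) = (-91 + (28 - 1*67))*(2*(-5)) = (-91 + (28 - 67))*(-10) = (-91 - 39)*(-10) = -130*(-10) = 1300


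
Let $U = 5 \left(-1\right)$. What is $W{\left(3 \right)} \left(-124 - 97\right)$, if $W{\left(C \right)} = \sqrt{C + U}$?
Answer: $- 221 i \sqrt{2} \approx - 312.54 i$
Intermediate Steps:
$U = -5$
$W{\left(C \right)} = \sqrt{-5 + C}$ ($W{\left(C \right)} = \sqrt{C - 5} = \sqrt{-5 + C}$)
$W{\left(3 \right)} \left(-124 - 97\right) = \sqrt{-5 + 3} \left(-124 - 97\right) = \sqrt{-2} \left(-221\right) = i \sqrt{2} \left(-221\right) = - 221 i \sqrt{2}$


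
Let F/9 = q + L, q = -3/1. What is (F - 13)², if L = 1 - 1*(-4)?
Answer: 25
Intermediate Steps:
q = -3 (q = -3*1 = -3)
L = 5 (L = 1 + 4 = 5)
F = 18 (F = 9*(-3 + 5) = 9*2 = 18)
(F - 13)² = (18 - 13)² = 5² = 25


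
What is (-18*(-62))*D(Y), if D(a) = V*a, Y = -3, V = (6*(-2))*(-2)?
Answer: -80352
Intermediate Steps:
V = 24 (V = -12*(-2) = 24)
D(a) = 24*a
(-18*(-62))*D(Y) = (-18*(-62))*(24*(-3)) = 1116*(-72) = -80352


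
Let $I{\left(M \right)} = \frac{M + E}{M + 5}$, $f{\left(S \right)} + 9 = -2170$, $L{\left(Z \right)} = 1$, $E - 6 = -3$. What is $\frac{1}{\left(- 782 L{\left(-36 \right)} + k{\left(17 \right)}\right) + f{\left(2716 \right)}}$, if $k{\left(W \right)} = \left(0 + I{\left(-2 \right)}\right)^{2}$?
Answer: $- \frac{9}{26648} \approx -0.00033774$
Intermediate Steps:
$E = 3$ ($E = 6 - 3 = 3$)
$f{\left(S \right)} = -2179$ ($f{\left(S \right)} = -9 - 2170 = -2179$)
$I{\left(M \right)} = \frac{3 + M}{5 + M}$ ($I{\left(M \right)} = \frac{M + 3}{M + 5} = \frac{3 + M}{5 + M}$)
$k{\left(W \right)} = \frac{1}{9}$ ($k{\left(W \right)} = \left(0 + \frac{3 - 2}{5 - 2}\right)^{2} = \left(0 + \frac{1}{3} \cdot 1\right)^{2} = \left(0 + \frac{1}{3}\right)^{2} = \left(\frac{1}{3}\right)^{2} = \frac{1}{9}$)
$\frac{1}{\left(- 782 L{\left(-36 \right)} + k{\left(17 \right)}\right) + f{\left(2716 \right)}} = \frac{1}{\left(\left(-782\right) 1 + \frac{1}{9}\right) - 2179} = \frac{1}{\left(-782 + \frac{1}{9}\right) - 2179} = \frac{1}{- \frac{7037}{9} - 2179} = \frac{1}{- \frac{26648}{9}} = - \frac{9}{26648}$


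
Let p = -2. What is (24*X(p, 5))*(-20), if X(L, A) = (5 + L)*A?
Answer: -7200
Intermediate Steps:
X(L, A) = A*(5 + L)
(24*X(p, 5))*(-20) = (24*(5*(5 - 2)))*(-20) = (24*(5*3))*(-20) = (24*15)*(-20) = 360*(-20) = -7200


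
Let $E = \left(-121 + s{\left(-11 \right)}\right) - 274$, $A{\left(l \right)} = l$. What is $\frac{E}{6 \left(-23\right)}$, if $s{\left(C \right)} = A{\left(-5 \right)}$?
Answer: $\frac{200}{69} \approx 2.8986$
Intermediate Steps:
$s{\left(C \right)} = -5$
$E = -400$ ($E = \left(-121 - 5\right) - 274 = -126 - 274 = -400$)
$\frac{E}{6 \left(-23\right)} = - \frac{400}{6 \left(-23\right)} = - \frac{400}{-138} = \left(-400\right) \left(- \frac{1}{138}\right) = \frac{200}{69}$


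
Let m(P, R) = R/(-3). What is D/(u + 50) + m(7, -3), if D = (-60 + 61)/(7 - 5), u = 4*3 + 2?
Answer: 129/128 ≈ 1.0078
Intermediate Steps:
m(P, R) = -R/3 (m(P, R) = R*(-1/3) = -R/3)
u = 14 (u = 12 + 2 = 14)
D = 1/2 ≈ 0.50000
D/(u + 50) + m(7, -3) = (1/2)/(14 + 50) - 1/3*(-3) = (1/2)/64 + 1 = (1/64)*(1/2) + 1 = 1/128 + 1 = 129/128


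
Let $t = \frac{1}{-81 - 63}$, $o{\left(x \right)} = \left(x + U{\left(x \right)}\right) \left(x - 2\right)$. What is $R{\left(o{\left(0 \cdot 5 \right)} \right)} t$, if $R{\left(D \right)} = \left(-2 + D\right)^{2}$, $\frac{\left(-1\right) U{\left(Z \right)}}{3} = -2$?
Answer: $- \frac{49}{36} \approx -1.3611$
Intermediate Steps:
$U{\left(Z \right)} = 6$ ($U{\left(Z \right)} = \left(-3\right) \left(-2\right) = 6$)
$o{\left(x \right)} = \left(-2 + x\right) \left(6 + x\right)$ ($o{\left(x \right)} = \left(x + 6\right) \left(x - 2\right) = \left(6 + x\right) \left(-2 + x\right) = \left(-2 + x\right) \left(6 + x\right)$)
$t = - \frac{1}{144}$ ($t = \frac{1}{-144} = - \frac{1}{144} \approx -0.0069444$)
$R{\left(o{\left(0 \cdot 5 \right)} \right)} t = \left(-2 + \left(-12 + \left(0 \cdot 5\right)^{2} + 4 \cdot 0 \cdot 5\right)\right)^{2} \left(- \frac{1}{144}\right) = \left(-2 + \left(-12 + 0^{2} + 4 \cdot 0\right)\right)^{2} \left(- \frac{1}{144}\right) = \left(-2 + \left(-12 + 0 + 0\right)\right)^{2} \left(- \frac{1}{144}\right) = \left(-2 - 12\right)^{2} \left(- \frac{1}{144}\right) = \left(-14\right)^{2} \left(- \frac{1}{144}\right) = 196 \left(- \frac{1}{144}\right) = - \frac{49}{36}$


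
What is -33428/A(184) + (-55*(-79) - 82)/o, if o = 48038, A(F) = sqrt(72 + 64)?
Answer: 4263/48038 - 8357*sqrt(34)/17 ≈ -2866.3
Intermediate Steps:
A(F) = 2*sqrt(34) (A(F) = sqrt(136) = 2*sqrt(34))
-33428/A(184) + (-55*(-79) - 82)/o = -33428*sqrt(34)/68 + (-55*(-79) - 82)/48038 = -8357*sqrt(34)/17 + (4345 - 82)*(1/48038) = -8357*sqrt(34)/17 + 4263*(1/48038) = -8357*sqrt(34)/17 + 4263/48038 = 4263/48038 - 8357*sqrt(34)/17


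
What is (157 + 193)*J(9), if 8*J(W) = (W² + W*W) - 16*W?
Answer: 1575/2 ≈ 787.50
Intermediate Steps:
J(W) = -2*W + W²/4 (J(W) = ((W² + W*W) - 16*W)/8 = ((W² + W²) - 16*W)/8 = (2*W² - 16*W)/8 = (-16*W + 2*W²)/8 = -2*W + W²/4)
(157 + 193)*J(9) = (157 + 193)*((¼)*9*(-8 + 9)) = 350*((¼)*9*1) = 350*(9/4) = 1575/2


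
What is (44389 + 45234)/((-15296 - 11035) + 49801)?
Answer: 89623/23470 ≈ 3.8186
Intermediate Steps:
(44389 + 45234)/((-15296 - 11035) + 49801) = 89623/(-26331 + 49801) = 89623/23470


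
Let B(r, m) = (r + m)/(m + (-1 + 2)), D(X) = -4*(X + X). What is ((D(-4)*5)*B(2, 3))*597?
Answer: 119400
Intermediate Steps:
D(X) = -8*X
B(r, m) = (m + r)/(1 + m) (B(r, m) = (m + r)/(m + 1) = (m + r)/(1 + m))
((D(-4)*5)*B(2, 3))*597 = ((-8*(-4)*5)*((3 + 2)/(1 + 3)))*597 = ((32*5)*(5/4))*597 = (160*((¼)*5))*597 = (160*(5/4))*597 = 200*597 = 119400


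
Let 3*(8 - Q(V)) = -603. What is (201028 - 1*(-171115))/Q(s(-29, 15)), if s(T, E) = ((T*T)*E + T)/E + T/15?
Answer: 372143/209 ≈ 1780.6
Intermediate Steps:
s(T, E) = T/15 + (T + E*T**2)/E (s(T, E) = (T**2*E + T)/E + T*(1/15) = (E*T**2 + T)/E + T/15 = (T + E*T**2)/E + T/15 = T/15 + (T + E*T**2)/E)
Q(V) = 209 (Q(V) = 8 - 1/3*(-603) = 8 + 201 = 209)
(201028 - 1*(-171115))/Q(s(-29, 15)) = (201028 - 1*(-171115))/209 = (201028 + 171115)*(1/209) = 372143*(1/209) = 372143/209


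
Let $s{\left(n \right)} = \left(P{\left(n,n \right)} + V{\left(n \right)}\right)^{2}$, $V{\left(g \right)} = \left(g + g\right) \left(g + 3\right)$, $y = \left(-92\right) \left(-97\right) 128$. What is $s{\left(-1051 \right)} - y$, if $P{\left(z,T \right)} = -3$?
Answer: $4852736427177$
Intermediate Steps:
$y = 1142272$ ($y = 8924 \cdot 128 = 1142272$)
$V{\left(g \right)} = 2 g \left(3 + g\right)$
$s{\left(n \right)} = \left(-3 + 2 n \left(3 + n\right)\right)^{2}$
$s{\left(-1051 \right)} - y = \left(-3 + 2 \left(-1051\right) \left(3 - 1051\right)\right)^{2} - 1142272 = \left(-3 + 2 \left(-1051\right) \left(-1048\right)\right)^{2} - 1142272 = \left(-3 + 2202896\right)^{2} - 1142272 = 2202893^{2} - 1142272 = 4852737569449 - 1142272 = 4852736427177$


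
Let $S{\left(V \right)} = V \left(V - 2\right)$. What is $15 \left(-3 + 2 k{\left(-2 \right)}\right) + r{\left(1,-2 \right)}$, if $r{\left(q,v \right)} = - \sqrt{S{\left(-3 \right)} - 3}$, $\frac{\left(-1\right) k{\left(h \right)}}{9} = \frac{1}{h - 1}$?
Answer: $45 - 2 \sqrt{3} \approx 41.536$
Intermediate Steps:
$S{\left(V \right)} = V \left(-2 + V\right)$
$k{\left(h \right)} = - \frac{9}{-1 + h}$ ($k{\left(h \right)} = - \frac{9}{h - 1} = - \frac{9}{-1 + h}$)
$r{\left(q,v \right)} = - 2 \sqrt{3}$ ($r{\left(q,v \right)} = - \sqrt{- 3 \left(-2 - 3\right) - 3} = - \sqrt{\left(-3\right) \left(-5\right) - 3} = - \sqrt{15 - 3} = - \sqrt{12} = - 2 \sqrt{3}$)
$15 \left(-3 + 2 k{\left(-2 \right)}\right) + r{\left(1,-2 \right)} = 15 \left(-3 + 2 \left(- \frac{9}{-1 - 2}\right)\right) - 2 \sqrt{3} = 15 \left(-3 + 2 \left(- \frac{9}{-3}\right)\right) - 2 \sqrt{3} = 15 \left(-3 + 2 \left(\left(-9\right) \left(- \frac{1}{3}\right)\right)\right) - 2 \sqrt{3} = 15 \left(-3 + 2 \cdot 3\right) - 2 \sqrt{3} = 15 \left(-3 + 6\right) - 2 \sqrt{3} = 15 \cdot 3 - 2 \sqrt{3} = 45 - 2 \sqrt{3}$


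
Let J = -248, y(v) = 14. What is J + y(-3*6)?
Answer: -234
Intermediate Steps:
J + y(-3*6) = -248 + 14 = -234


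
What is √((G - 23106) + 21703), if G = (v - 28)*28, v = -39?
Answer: I*√3279 ≈ 57.263*I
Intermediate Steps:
G = -1876 (G = (-39 - 28)*28 = -67*28 = -1876)
√((G - 23106) + 21703) = √((-1876 - 23106) + 21703) = √(-24982 + 21703) = √(-3279) = I*√3279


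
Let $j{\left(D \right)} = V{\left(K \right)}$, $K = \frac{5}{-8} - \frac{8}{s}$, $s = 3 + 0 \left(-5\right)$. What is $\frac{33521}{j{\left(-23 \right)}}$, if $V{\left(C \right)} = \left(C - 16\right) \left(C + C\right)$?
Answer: $\frac{9654048}{36577} \approx 263.94$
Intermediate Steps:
$s = 3$ ($s = 3 + 0 = 3$)
$K = - \frac{79}{24}$ ($K = \frac{5}{-8} - \frac{8}{3} = 5 \left(- \frac{1}{8}\right) - \frac{8}{3} = - \frac{5}{8} - \frac{8}{3} = - \frac{79}{24} \approx -3.2917$)
$V{\left(C \right)} = 2 C \left(-16 + C\right)$ ($V{\left(C \right)} = \left(-16 + C\right) 2 C = 2 C \left(-16 + C\right)$)
$j{\left(D \right)} = \frac{36577}{288}$ ($j{\left(D \right)} = 2 \left(- \frac{79}{24}\right) \left(-16 - \frac{79}{24}\right) = 2 \left(- \frac{79}{24}\right) \left(- \frac{463}{24}\right) = \frac{36577}{288}$)
$\frac{33521}{j{\left(-23 \right)}} = \frac{33521}{\frac{36577}{288}} = 33521 \cdot \frac{288}{36577} = \frac{9654048}{36577}$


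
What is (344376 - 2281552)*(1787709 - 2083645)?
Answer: 573280116736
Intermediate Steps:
(344376 - 2281552)*(1787709 - 2083645) = -1937176*(-295936) = 573280116736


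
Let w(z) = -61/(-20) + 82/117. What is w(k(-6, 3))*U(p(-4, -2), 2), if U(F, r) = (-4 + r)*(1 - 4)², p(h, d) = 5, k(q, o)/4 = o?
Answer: -8777/130 ≈ -67.515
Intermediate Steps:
k(q, o) = 4*o
w(z) = 8777/2340 (w(z) = -61*(-1/20) + 82*(1/117) = 61/20 + 82/117 = 8777/2340)
U(F, r) = -36 + 9*r (U(F, r) = (-4 + r)*(-3)² = (-4 + r)*9 = -36 + 9*r)
w(k(-6, 3))*U(p(-4, -2), 2) = 8777*(-36 + 9*2)/2340 = 8777*(-36 + 18)/2340 = (8777/2340)*(-18) = -8777/130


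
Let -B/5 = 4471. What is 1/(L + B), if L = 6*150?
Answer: -1/21455 ≈ -4.6609e-5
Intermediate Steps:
B = -22355 (B = -5*4471 = -22355)
L = 900
1/(L + B) = 1/(900 - 22355) = 1/(-21455) = -1/21455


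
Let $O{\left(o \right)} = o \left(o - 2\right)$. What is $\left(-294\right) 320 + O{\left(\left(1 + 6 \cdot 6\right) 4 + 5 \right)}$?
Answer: $-70977$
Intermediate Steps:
$O{\left(o \right)} = o \left(-2 + o\right)$
$\left(-294\right) 320 + O{\left(\left(1 + 6 \cdot 6\right) 4 + 5 \right)} = \left(-294\right) 320 + \left(\left(1 + 6 \cdot 6\right) 4 + 5\right) \left(-2 + \left(\left(1 + 6 \cdot 6\right) 4 + 5\right)\right) = -94080 + \left(\left(1 + 36\right) 4 + 5\right) \left(-2 + \left(\left(1 + 36\right) 4 + 5\right)\right) = -94080 + \left(37 \cdot 4 + 5\right) \left(-2 + \left(37 \cdot 4 + 5\right)\right) = -94080 + \left(148 + 5\right) \left(-2 + \left(148 + 5\right)\right) = -94080 + 153 \left(-2 + 153\right) = -94080 + 153 \cdot 151 = -94080 + 23103 = -70977$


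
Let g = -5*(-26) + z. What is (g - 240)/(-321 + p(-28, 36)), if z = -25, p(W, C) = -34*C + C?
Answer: 45/503 ≈ 0.089463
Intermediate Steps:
p(W, C) = -33*C
g = 105 (g = -5*(-26) - 25 = 130 - 25 = 105)
(g - 240)/(-321 + p(-28, 36)) = (105 - 240)/(-321 - 33*36) = -135/(-321 - 1188) = -135/(-1509) = -135*(-1/1509) = 45/503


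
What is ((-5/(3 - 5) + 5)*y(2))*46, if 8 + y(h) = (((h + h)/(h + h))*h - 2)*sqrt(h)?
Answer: -2760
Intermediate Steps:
y(h) = -8 + sqrt(h)*(-2 + h) (y(h) = -8 + (((h + h)/(h + h))*h - 2)*sqrt(h) = -8 + (((2*h)/((2*h)))*h - 2)*sqrt(h) = -8 + (((2*h)*(1/(2*h)))*h - 2)*sqrt(h) = -8 + (1*h - 2)*sqrt(h) = -8 + (h - 2)*sqrt(h) = -8 + (-2 + h)*sqrt(h) = -8 + sqrt(h)*(-2 + h))
((-5/(3 - 5) + 5)*y(2))*46 = ((-5/(3 - 5) + 5)*(-8 + 2**(3/2) - 2*sqrt(2)))*46 = ((-5/(-2) + 5)*(-8 + 2*sqrt(2) - 2*sqrt(2)))*46 = ((-5*(-1/2) + 5)*(-8))*46 = ((5/2 + 5)*(-8))*46 = ((15/2)*(-8))*46 = -60*46 = -2760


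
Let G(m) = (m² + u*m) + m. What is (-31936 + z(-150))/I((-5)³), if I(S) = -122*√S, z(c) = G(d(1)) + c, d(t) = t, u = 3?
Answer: -32081*I*√5/3050 ≈ -23.52*I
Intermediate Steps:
G(m) = m² + 4*m (G(m) = (m² + 3*m) + m = m² + 4*m)
z(c) = 5 + c (z(c) = 1*(4 + 1) + c = 1*5 + c = 5 + c)
(-31936 + z(-150))/I((-5)³) = (-31936 + (5 - 150))/((-122*5*I*√5)) = (-31936 - 145)/((-610*I*√5)) = -32081*I*√5/3050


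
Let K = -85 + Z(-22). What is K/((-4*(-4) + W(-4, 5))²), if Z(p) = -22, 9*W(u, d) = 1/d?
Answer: -216675/519841 ≈ -0.41681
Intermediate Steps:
W(u, d) = 1/(9*d)
K = -107 (K = -85 - 22 = -107)
K/((-4*(-4) + W(-4, 5))²) = -107/(-4*(-4) + (⅑)/5)² = -107/(16 + (⅑)*(⅕))² = -107/(16 + 1/45)² = -107/((721/45)²) = -107/519841/2025 = -107*2025/519841 = -216675/519841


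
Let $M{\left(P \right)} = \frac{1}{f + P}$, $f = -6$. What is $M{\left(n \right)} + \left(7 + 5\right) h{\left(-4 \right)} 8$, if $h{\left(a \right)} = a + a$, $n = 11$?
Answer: $- \frac{3839}{5} \approx -767.8$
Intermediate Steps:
$h{\left(a \right)} = 2 a$
$M{\left(P \right)} = \frac{1}{-6 + P}$
$M{\left(n \right)} + \left(7 + 5\right) h{\left(-4 \right)} 8 = \frac{1}{-6 + 11} + \left(7 + 5\right) 2 \left(-4\right) 8 = \frac{1}{5} + 12 \left(-8\right) 8 = \frac{1}{5} - 768 = - \frac{3839}{5}$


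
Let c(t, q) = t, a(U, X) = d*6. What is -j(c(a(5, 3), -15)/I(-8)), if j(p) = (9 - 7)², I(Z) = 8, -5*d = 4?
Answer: -4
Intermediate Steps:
d = -⅘ (d = -⅕*4 = -⅘ ≈ -0.80000)
a(U, X) = -24/5 (a(U, X) = -⅘*6 = -24/5)
j(p) = 4 (j(p) = 2² = 4)
-j(c(a(5, 3), -15)/I(-8)) = -1*4 = -4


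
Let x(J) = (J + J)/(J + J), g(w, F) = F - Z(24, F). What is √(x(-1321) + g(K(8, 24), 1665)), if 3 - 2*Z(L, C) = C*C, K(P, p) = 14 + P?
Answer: √1387777 ≈ 1178.0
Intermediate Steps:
Z(L, C) = 3/2 - C²/2 (Z(L, C) = 3/2 - C*C/2 = 3/2 - C²/2)
g(w, F) = -3/2 + F + F²/2 (g(w, F) = F - (3/2 - F²/2) = F + (-3/2 + F²/2) = -3/2 + F + F²/2)
x(J) = 1 (x(J) = (2*J)/((2*J)) = (2*J)*(1/(2*J)) = 1)
√(x(-1321) + g(K(8, 24), 1665)) = √(1 + (-3/2 + 1665 + (½)*1665²)) = √(1 + (-3/2 + 1665 + (½)*2772225)) = √(1 + (-3/2 + 1665 + 2772225/2)) = √(1 + 1387776) = √1387777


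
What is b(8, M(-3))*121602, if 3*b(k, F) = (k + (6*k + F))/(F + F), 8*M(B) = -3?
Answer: -9018815/3 ≈ -3.0063e+6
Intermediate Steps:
M(B) = -3/8 (M(B) = (⅛)*(-3) = -3/8)
b(k, F) = (F + 7*k)/(6*F) (b(k, F) = ((k + (6*k + F))/(F + F))/3 = ((k + (F + 6*k))/((2*F)))/3 = ((F + 7*k)*(1/(2*F)))/3 = ((F + 7*k)/(2*F))/3 = (F + 7*k)/(6*F))
b(8, M(-3))*121602 = ((-3/8 + 7*8)/(6*(-3/8)))*121602 = ((⅙)*(-8/3)*(-3/8 + 56))*121602 = ((⅙)*(-8/3)*(445/8))*121602 = -445/18*121602 = -9018815/3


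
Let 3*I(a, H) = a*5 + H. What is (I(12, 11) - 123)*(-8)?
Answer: 2384/3 ≈ 794.67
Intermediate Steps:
I(a, H) = H/3 + 5*a/3 (I(a, H) = (a*5 + H)/3 = (5*a + H)/3 = (H + 5*a)/3 = H/3 + 5*a/3)
(I(12, 11) - 123)*(-8) = (((⅓)*11 + (5/3)*12) - 123)*(-8) = ((11/3 + 20) - 123)*(-8) = (71/3 - 123)*(-8) = -298/3*(-8) = 2384/3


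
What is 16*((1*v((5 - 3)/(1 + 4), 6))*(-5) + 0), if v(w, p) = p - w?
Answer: -448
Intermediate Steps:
16*((1*v((5 - 3)/(1 + 4), 6))*(-5) + 0) = 16*((1*(6 - (5 - 3)/(1 + 4)))*(-5) + 0) = 16*((1*(6 - 2/5))*(-5) + 0) = 16*((1*(28/5))*(-5) + 0) = 16*((28/5)*(-5) + 0) = 16*(-28 + 0) = 16*(-28) = -448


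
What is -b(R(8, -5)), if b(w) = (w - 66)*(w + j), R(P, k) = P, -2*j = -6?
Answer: 638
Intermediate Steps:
j = 3 (j = -1/2*(-6) = 3)
b(w) = (-66 + w)*(3 + w) (b(w) = (w - 66)*(w + 3) = (-66 + w)*(3 + w))
-b(R(8, -5)) = -(-198 + 8**2 - 63*8) = -(-198 + 64 - 504) = -1*(-638) = 638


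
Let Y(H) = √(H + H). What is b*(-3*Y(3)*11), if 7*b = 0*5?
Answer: 0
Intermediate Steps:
Y(H) = √2*√H (Y(H) = √(2*H) = √2*√H)
b = 0 (b = (0*5)/7 = (⅐)*0 = 0)
b*(-3*Y(3)*11) = 0*(-3*√2*√3*11) = 0*(-3*√6*11) = 0*(-33*√6) = 0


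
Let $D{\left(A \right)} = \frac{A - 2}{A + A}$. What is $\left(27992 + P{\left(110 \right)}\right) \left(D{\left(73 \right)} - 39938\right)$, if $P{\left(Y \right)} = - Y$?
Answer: $- \frac{81288256257}{73} \approx -1.1135 \cdot 10^{9}$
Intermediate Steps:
$D{\left(A \right)} = \frac{-2 + A}{2 A}$
$\left(27992 + P{\left(110 \right)}\right) \left(D{\left(73 \right)} - 39938\right) = \left(27992 - 110\right) \left(\frac{-2 + 73}{2 \cdot 73} - 39938\right) = \left(27992 - 110\right) \left(\frac{1}{2} \cdot \frac{1}{73} \cdot 71 - 39938\right) = 27882 \left(\frac{71}{146} - 39938\right) = 27882 \left(- \frac{5830877}{146}\right) = - \frac{81288256257}{73}$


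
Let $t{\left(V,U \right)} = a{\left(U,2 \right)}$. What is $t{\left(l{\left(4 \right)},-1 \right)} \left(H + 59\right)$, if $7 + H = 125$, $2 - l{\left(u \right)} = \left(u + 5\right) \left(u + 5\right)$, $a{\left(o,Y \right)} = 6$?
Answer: $1062$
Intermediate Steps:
$l{\left(u \right)} = 2 - \left(5 + u\right)^{2}$ ($l{\left(u \right)} = 2 - \left(u + 5\right) \left(u + 5\right) = 2 - \left(5 + u\right) \left(5 + u\right) = 2 - \left(5 + u\right)^{2}$)
$H = 118$ ($H = -7 + 125 = 118$)
$t{\left(V,U \right)} = 6$
$t{\left(l{\left(4 \right)},-1 \right)} \left(H + 59\right) = 6 \left(118 + 59\right) = 6 \cdot 177 = 1062$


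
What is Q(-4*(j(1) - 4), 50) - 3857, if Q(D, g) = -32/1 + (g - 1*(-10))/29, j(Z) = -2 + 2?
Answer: -112721/29 ≈ -3886.9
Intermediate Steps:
j(Z) = 0
Q(D, g) = -918/29 + g/29 (Q(D, g) = -32*1 + (g + 10)*(1/29) = -32 + (10 + g)*(1/29) = -32 + (10/29 + g/29) = -918/29 + g/29)
Q(-4*(j(1) - 4), 50) - 3857 = (-918/29 + (1/29)*50) - 3857 = (-918/29 + 50/29) - 3857 = -868/29 - 3857 = -112721/29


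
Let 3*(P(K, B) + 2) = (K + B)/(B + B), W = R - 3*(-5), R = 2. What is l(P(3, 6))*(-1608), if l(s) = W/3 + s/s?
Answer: -10720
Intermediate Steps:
W = 17 (W = 2 - 3*(-5) = 2 + 15 = 17)
P(K, B) = -2 + (B + K)/(6*B) (P(K, B) = -2 + ((K + B)/(B + B))/3 = -2 + ((B + K)/((2*B)))/3 = -2 + ((B + K)*(1/(2*B)))/3 = -2 + ((B + K)/(2*B))/3 = -2 + (B + K)/(6*B))
l(s) = 20/3 (l(s) = 17/3 + s/s = 17*(⅓) + 1 = 17/3 + 1 = 20/3)
l(P(3, 6))*(-1608) = (20/3)*(-1608) = -10720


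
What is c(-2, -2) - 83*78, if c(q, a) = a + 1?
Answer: -6475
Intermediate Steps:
c(q, a) = 1 + a
c(-2, -2) - 83*78 = (1 - 2) - 83*78 = -1 - 6474 = -6475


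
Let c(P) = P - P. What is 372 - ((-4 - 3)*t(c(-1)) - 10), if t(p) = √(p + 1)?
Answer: 389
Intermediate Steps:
c(P) = 0
t(p) = √(1 + p)
372 - ((-4 - 3)*t(c(-1)) - 10) = 372 - ((-4 - 3)*√(1 + 0) - 10) = 372 - (-7*√1 - 10) = 372 - (-7*1 - 10) = 372 - (-7 - 10) = 372 - 1*(-17) = 372 + 17 = 389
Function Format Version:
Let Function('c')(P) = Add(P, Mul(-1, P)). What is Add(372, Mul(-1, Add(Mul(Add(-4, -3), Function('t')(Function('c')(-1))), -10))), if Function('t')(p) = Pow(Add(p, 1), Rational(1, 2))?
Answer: 389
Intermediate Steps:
Function('c')(P) = 0
Function('t')(p) = Pow(Add(1, p), Rational(1, 2))
Add(372, Mul(-1, Add(Mul(Add(-4, -3), Function('t')(Function('c')(-1))), -10))) = Add(372, Mul(-1, Add(Mul(Add(-4, -3), Pow(Add(1, 0), Rational(1, 2))), -10))) = Add(372, Mul(-1, Add(Mul(-7, Pow(1, Rational(1, 2))), -10))) = Add(372, Mul(-1, Add(Mul(-7, 1), -10))) = Add(372, Mul(-1, Add(-7, -10))) = Add(372, Mul(-1, -17)) = Add(372, 17) = 389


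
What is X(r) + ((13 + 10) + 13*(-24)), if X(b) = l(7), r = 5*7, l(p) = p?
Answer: -282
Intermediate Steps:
r = 35
X(b) = 7
X(r) + ((13 + 10) + 13*(-24)) = 7 + ((13 + 10) + 13*(-24)) = 7 + (23 - 312) = 7 - 289 = -282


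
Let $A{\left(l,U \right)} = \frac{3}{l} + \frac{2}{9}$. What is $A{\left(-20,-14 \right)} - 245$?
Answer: $- \frac{44087}{180} \approx -244.93$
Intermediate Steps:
$A{\left(l,U \right)} = \frac{2}{9} + \frac{3}{l}$ ($A{\left(l,U \right)} = \frac{3}{l} + 2 \cdot \frac{1}{9} = \frac{3}{l} + \frac{2}{9} = \frac{2}{9} + \frac{3}{l}$)
$A{\left(-20,-14 \right)} - 245 = \left(\frac{2}{9} + \frac{3}{-20}\right) - 245 = \left(\frac{2}{9} + 3 \left(- \frac{1}{20}\right)\right) - 245 = \left(\frac{2}{9} - \frac{3}{20}\right) - 245 = \frac{13}{180} - 245 = - \frac{44087}{180}$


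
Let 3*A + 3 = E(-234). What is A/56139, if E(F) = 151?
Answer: 148/168417 ≈ 0.00087877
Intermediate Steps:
A = 148/3 (A = -1 + (1/3)*151 = -1 + 151/3 = 148/3 ≈ 49.333)
A/56139 = (148/3)/56139 = (148/3)*(1/56139) = 148/168417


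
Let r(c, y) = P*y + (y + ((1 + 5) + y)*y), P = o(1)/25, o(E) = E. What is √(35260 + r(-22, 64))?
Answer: 2*√248791/5 ≈ 199.52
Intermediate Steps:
P = 1/25 ≈ 0.040000
r(c, y) = 26*y/25 + y*(6 + y) (r(c, y) = y/25 + (y + ((1 + 5) + y)*y) = y/25 + (y + (6 + y)*y) = y/25 + (y + y*(6 + y)) = 26*y/25 + y*(6 + y))
√(35260 + r(-22, 64)) = √(35260 + (1/25)*64*(176 + 25*64)) = √(35260 + (1/25)*64*(176 + 1600)) = √(35260 + (1/25)*64*1776) = √(35260 + 113664/25) = √(995164/25) = 2*√248791/5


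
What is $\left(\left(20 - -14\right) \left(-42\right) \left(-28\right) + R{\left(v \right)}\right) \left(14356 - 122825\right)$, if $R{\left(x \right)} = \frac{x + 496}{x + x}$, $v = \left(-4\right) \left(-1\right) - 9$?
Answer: $- \frac{43316986681}{10} \approx -4.3317 \cdot 10^{9}$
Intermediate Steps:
$v = -5$ ($v = 4 - 9 = -5$)
$R{\left(x \right)} = \frac{496 + x}{2 x}$
$\left(\left(20 - -14\right) \left(-42\right) \left(-28\right) + R{\left(v \right)}\right) \left(14356 - 122825\right) = \left(\left(20 - -14\right) \left(-42\right) \left(-28\right) + \frac{496 - 5}{2 \left(-5\right)}\right) \left(14356 - 122825\right) = \left(\left(20 + 14\right) \left(-42\right) \left(-28\right) + \frac{1}{2} \left(- \frac{1}{5}\right) 491\right) \left(-108469\right) = \left(34 \left(-42\right) \left(-28\right) - \frac{491}{10}\right) \left(-108469\right) = \left(\left(-1428\right) \left(-28\right) - \frac{491}{10}\right) \left(-108469\right) = \left(39984 - \frac{491}{10}\right) \left(-108469\right) = \frac{399349}{10} \left(-108469\right) = - \frac{43316986681}{10}$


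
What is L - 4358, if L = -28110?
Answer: -32468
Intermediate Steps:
L - 4358 = -28110 - 4358 = -32468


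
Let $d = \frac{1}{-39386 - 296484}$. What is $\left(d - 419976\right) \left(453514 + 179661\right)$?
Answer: $- \frac{17862796139587835}{67174} \approx -2.6592 \cdot 10^{11}$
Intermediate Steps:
$d = - \frac{1}{335870}$ ($d = \frac{1}{-335870} = - \frac{1}{335870} \approx -2.9773 \cdot 10^{-6}$)
$\left(d - 419976\right) \left(453514 + 179661\right) = \left(- \frac{1}{335870} - 419976\right) \left(453514 + 179661\right) = \left(- \frac{141057339121}{335870}\right) 633175 = - \frac{17862796139587835}{67174}$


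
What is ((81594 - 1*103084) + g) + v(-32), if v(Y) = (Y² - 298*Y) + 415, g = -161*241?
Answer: -49316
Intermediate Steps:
g = -38801
v(Y) = 415 + Y² - 298*Y
((81594 - 1*103084) + g) + v(-32) = ((81594 - 1*103084) - 38801) + (415 + (-32)² - 298*(-32)) = ((81594 - 103084) - 38801) + (415 + 1024 + 9536) = (-21490 - 38801) + 10975 = -60291 + 10975 = -49316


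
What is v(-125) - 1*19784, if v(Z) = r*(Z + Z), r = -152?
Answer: 18216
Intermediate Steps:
v(Z) = -304*Z (v(Z) = -152*(Z + Z) = -304*Z)
v(-125) - 1*19784 = -304*(-125) - 1*19784 = 38000 - 19784 = 18216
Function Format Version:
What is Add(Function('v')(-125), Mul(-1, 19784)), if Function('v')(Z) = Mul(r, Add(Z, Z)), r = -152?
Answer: 18216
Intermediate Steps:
Function('v')(Z) = Mul(-304, Z) (Function('v')(Z) = Mul(-152, Add(Z, Z)) = Mul(-152, Mul(2, Z)) = Mul(-304, Z))
Add(Function('v')(-125), Mul(-1, 19784)) = Add(Mul(-304, -125), Mul(-1, 19784)) = Add(38000, -19784) = 18216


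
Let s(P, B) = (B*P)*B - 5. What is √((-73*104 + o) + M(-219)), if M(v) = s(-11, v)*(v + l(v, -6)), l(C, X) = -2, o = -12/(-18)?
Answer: √1049280342/3 ≈ 10798.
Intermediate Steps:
o = ⅔ (o = -12*(-1/18) = ⅔ ≈ 0.66667)
s(P, B) = -5 + P*B² (s(P, B) = P*B² - 5 = -5 + P*B²)
M(v) = (-5 - 11*v²)*(-2 + v) (M(v) = (-5 - 11*v²)*(v - 2) = (-5 - 11*v²)*(-2 + v))
√((-73*104 + o) + M(-219)) = √((-73*104 + ⅔) - (-2 - 219)*(5 + 11*(-219)²)) = √((-7592 + ⅔) - 1*(-221)*(5 + 11*47961)) = √(-22774/3 - 1*(-221)*(5 + 527571)) = √(-22774/3 - 1*(-221)*527576) = √(-22774/3 + 116594296) = √(349760114/3) = √1049280342/3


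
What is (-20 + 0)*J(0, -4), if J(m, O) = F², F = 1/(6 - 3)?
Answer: -20/9 ≈ -2.2222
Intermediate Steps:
F = ⅓ (F = 1/3 = ⅓ ≈ 0.33333)
J(m, O) = ⅑ (J(m, O) = (⅓)² = ⅑)
(-20 + 0)*J(0, -4) = (-20 + 0)*(⅑) = -20*⅑ = -20/9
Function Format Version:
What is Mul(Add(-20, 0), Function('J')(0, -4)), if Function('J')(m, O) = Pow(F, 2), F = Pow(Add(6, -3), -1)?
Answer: Rational(-20, 9) ≈ -2.2222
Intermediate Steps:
F = Rational(1, 3) (F = Pow(3, -1) = Rational(1, 3) ≈ 0.33333)
Function('J')(m, O) = Rational(1, 9) (Function('J')(m, O) = Pow(Rational(1, 3), 2) = Rational(1, 9))
Mul(Add(-20, 0), Function('J')(0, -4)) = Mul(Add(-20, 0), Rational(1, 9)) = Mul(-20, Rational(1, 9)) = Rational(-20, 9)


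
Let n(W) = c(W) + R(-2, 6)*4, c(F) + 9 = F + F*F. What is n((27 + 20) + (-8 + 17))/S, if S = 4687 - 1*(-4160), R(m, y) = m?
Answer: 3175/8847 ≈ 0.35888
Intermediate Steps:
c(F) = -9 + F + F² (c(F) = -9 + (F + F*F) = -9 + (F + F²) = -9 + F + F²)
S = 8847 (S = 4687 + 4160 = 8847)
n(W) = -17 + W + W² (n(W) = (-9 + W + W²) - 2*4 = (-9 + W + W²) - 8 = -17 + W + W²)
n((27 + 20) + (-8 + 17))/S = (-17 + ((27 + 20) + (-8 + 17)) + ((27 + 20) + (-8 + 17))²)/8847 = (-17 + (47 + 9) + (47 + 9)²)*(1/8847) = (-17 + 56 + 56²)*(1/8847) = (-17 + 56 + 3136)*(1/8847) = 3175*(1/8847) = 3175/8847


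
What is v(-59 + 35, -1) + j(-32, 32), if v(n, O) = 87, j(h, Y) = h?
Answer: 55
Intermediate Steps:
v(-59 + 35, -1) + j(-32, 32) = 87 - 32 = 55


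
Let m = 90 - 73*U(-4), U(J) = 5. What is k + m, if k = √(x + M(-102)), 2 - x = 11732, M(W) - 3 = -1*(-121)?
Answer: -275 + I*√11606 ≈ -275.0 + 107.73*I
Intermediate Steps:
M(W) = 124 (M(W) = 3 - 1*(-121) = 3 + 121 = 124)
x = -11730 (x = 2 - 1*11732 = 2 - 11732 = -11730)
k = I*√11606 (k = √(-11730 + 124) = √(-11606) = I*√11606 ≈ 107.73*I)
m = -275 (m = 90 - 73*5 = 90 - 365 = -275)
k + m = I*√11606 - 275 = -275 + I*√11606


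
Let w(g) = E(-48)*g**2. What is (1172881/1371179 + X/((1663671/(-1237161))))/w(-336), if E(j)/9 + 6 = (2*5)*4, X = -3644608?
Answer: 686955849549299567/8756268525364824576 ≈ 0.078453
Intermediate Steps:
E(j) = 306 (E(j) = -54 + 9*((2*5)*4) = -54 + 9*(10*4) = -54 + 9*40 = -54 + 360 = 306)
w(g) = 306*g**2
(1172881/1371179 + X/((1663671/(-1237161))))/w(-336) = (1172881/1371179 - 3644608/(1663671/(-1237161)))/((306*(-336)**2)) = (1172881*(1/1371179) - 3644608/(1663671*(-1/1237161)))/((306*112896)) = (1172881/1371179 - 3644608/(-554557/412387))/34546176 = (1172881/1371179 - 3644608*(-412387/554557))*(1/34546176) = (1172881/1371179 + 1502988959296/554557)*(1/34546176) = (2060867548647898701/760396912703)*(1/34546176) = 686955849549299567/8756268525364824576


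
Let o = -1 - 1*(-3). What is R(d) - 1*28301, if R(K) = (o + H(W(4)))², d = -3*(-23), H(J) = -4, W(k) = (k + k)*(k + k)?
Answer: -28297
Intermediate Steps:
W(k) = 4*k² (W(k) = (2*k)*(2*k) = 4*k²)
o = 2 (o = -1 + 3 = 2)
d = 69
R(K) = 4 (R(K) = (2 - 4)² = (-2)² = 4)
R(d) - 1*28301 = 4 - 1*28301 = 4 - 28301 = -28297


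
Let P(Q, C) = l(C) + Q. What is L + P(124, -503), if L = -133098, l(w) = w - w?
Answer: -132974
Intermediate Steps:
l(w) = 0
P(Q, C) = Q (P(Q, C) = 0 + Q = Q)
L + P(124, -503) = -133098 + 124 = -132974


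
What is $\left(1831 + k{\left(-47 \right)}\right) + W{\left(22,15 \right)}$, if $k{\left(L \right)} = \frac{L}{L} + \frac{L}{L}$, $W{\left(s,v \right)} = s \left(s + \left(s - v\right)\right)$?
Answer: $2471$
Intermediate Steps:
$W{\left(s,v \right)} = s \left(- v + 2 s\right)$
$k{\left(L \right)} = 2$ ($k{\left(L \right)} = 1 + 1 = 2$)
$\left(1831 + k{\left(-47 \right)}\right) + W{\left(22,15 \right)} = \left(1831 + 2\right) + 22 \left(\left(-1\right) 15 + 2 \cdot 22\right) = 1833 + 22 \left(-15 + 44\right) = 1833 + 22 \cdot 29 = 1833 + 638 = 2471$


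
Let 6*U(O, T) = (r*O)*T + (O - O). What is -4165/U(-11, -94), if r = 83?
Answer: -12495/42911 ≈ -0.29118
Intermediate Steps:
U(O, T) = 83*O*T/6 (U(O, T) = ((83*O)*T + (O - O))/6 = (83*O*T + 0)/6 = (83*O*T)/6 = 83*O*T/6)
-4165/U(-11, -94) = -4165/((83/6)*(-11)*(-94)) = -4165/42911/3 = -4165*3/42911 = -12495/42911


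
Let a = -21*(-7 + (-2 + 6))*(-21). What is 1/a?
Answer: -1/1323 ≈ -0.00075586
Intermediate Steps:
a = -1323 (a = -21*(-7 + 4)*(-21) = -21*(-3)*(-21) = 63*(-21) = -1323)
1/a = 1/(-1323) = -1/1323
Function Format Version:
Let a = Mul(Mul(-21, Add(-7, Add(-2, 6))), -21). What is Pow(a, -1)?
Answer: Rational(-1, 1323) ≈ -0.00075586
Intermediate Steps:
a = -1323 (a = Mul(Mul(-21, Add(-7, 4)), -21) = Mul(Mul(-21, -3), -21) = Mul(63, -21) = -1323)
Pow(a, -1) = Pow(-1323, -1) = Rational(-1, 1323)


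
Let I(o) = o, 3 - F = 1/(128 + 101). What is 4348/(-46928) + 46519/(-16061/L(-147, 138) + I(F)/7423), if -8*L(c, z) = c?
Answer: -68306197513816895/1281207198549964 ≈ -53.314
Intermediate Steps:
F = 686/229 (F = 3 - 1/(128 + 101) = 3 - 1/229 = 686/229 ≈ 2.9956)
L(c, z) = -c/8
4348/(-46928) + 46519/(-16061/L(-147, 138) + I(F)/7423) = 4348/(-46928) + 46519/(-16061/((-⅛*(-147))) + (686/229)/7423) = 4348*(-1/46928) + 46519/(-16061/147/8 + (686/229)*(1/7423)) = -1087/11732 + 46519/(-16061*8/147 + 686/1699867) = -1087/11732 + 46519/(-128488/147 + 686/1699867) = -1087/11732 + 46519/(-218412410254/249880449) = -1087/11732 + 46519*(-249880449/218412410254) = -1087/11732 - 11624188607031/218412410254 = -68306197513816895/1281207198549964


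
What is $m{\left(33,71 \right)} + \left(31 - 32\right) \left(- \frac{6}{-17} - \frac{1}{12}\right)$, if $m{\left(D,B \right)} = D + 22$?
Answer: $\frac{11165}{204} \approx 54.73$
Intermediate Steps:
$m{\left(D,B \right)} = 22 + D$
$m{\left(33,71 \right)} + \left(31 - 32\right) \left(- \frac{6}{-17} - \frac{1}{12}\right) = \left(22 + 33\right) + \left(31 - 32\right) \left(- \frac{6}{-17} - \frac{1}{12}\right) = 55 - \left(\left(-6\right) \left(- \frac{1}{17}\right) - \frac{1}{12}\right) = 55 - \left(\frac{6}{17} - \frac{1}{12}\right) = 55 - \frac{55}{204} = \frac{11165}{204}$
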